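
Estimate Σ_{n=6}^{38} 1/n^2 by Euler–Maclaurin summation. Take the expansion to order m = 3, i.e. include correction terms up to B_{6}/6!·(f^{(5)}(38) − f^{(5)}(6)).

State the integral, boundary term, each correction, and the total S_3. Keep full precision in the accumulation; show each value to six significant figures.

Integral: ∫_6^38 1/x^2 dx = 0.140351.
½[f(6) + f(38)] = ½[0.0277778 + 0.000692521] = 0.0142351.
Integral + boundary = 0.154586.
Order-1 term: 1/12 · (-3.64485e-05 − (-0.00925926)) = 0.000768568.
Partial sum through k=1: 0.155355.
Order-2 term: −1/720 · (-3.02896e-07 − (-0.00308642)) = -4.28627e-06.
Partial sum through k=2: 0.155350.
Order-3 term: 1/30240 · (-6.29285e-09 − (-0.00257202)) = 8.50532e-08.

S_3 ≈ 0.155350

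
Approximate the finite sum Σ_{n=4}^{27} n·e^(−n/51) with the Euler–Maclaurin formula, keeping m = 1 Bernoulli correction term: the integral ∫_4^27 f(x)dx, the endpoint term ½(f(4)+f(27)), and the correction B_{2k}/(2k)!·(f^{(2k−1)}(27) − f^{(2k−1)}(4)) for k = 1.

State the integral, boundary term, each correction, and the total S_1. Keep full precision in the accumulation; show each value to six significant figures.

S_1 ≈ 260.310

The integral term ∫_4^27 x·e^(−x/51) dx = 250.558.
Endpoint term: (f(4) + f(27))/2 = (3.69826 + 15.9017)/2 = 9.79997.
So far: 260.358.
Correction k=1: B_{2}/2! · (f^{(1)}(27) − f^{(1)}(4)) = 1/12 · (0.277154 − 0.852051) = -0.0479081.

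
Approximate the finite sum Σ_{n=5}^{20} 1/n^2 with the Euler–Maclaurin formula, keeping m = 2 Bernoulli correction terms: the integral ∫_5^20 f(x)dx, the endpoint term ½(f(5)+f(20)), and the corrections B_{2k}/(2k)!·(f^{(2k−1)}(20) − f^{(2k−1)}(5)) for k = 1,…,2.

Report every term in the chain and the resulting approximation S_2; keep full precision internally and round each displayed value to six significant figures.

∫_5^20 1/x^2 dx evaluates to 0.150000.
½[f(5) + f(20)] = ½[0.0400000 + 0.00250000] = 0.0212500.
Running total after boundary: 0.171250.
Order-1 term: 1/12 · (-0.000250000 − (-0.0160000)) = 0.00131250.
Running total after k=1: 0.172562.
Order-2 term: −1/720 · (-7.50000e-06 − (-0.00768000)) = -1.06562e-05.

S_2 ≈ 0.172552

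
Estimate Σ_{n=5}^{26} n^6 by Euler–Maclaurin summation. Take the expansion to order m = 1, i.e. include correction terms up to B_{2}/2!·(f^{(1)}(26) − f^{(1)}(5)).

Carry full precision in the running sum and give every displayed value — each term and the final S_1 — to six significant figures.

S_1 ≈ 1.30780e+09

The integral term ∫_5^26 x^6 dx = 1.14739e+09.
Boundary: ½(f(5) + f(26)) = ½(15625.0 + 3.08916e+08) = 1.54466e+08.
Running total after boundary: 1.30186e+09.
k=1: B_{2}/(2)! × [f^{(1)}(26) − f^{(1)}(5)] = 1/12 × (7.12883e+07 − 18750.0) = 5.93913e+06.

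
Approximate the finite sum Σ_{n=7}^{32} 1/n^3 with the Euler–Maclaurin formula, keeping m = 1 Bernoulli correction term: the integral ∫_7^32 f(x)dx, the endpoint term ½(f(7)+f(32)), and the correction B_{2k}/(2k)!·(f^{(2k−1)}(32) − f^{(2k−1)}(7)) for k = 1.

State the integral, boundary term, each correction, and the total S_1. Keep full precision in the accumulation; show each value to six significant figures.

The integral term ∫_7^32 1/x^3 dx = 0.00971580.
½[f(7) + f(32)] = ½[0.00291545 + 3.05176e-05] = 0.00147298.
Integral + boundary = 0.0111888.
k=1: B_{2}/(2)! × [f^{(1)}(32) − f^{(1)}(7)] = 1/12 × (-2.86102e-06 − (-0.00124948)) = 0.000103885.

S_1 ≈ 0.0112927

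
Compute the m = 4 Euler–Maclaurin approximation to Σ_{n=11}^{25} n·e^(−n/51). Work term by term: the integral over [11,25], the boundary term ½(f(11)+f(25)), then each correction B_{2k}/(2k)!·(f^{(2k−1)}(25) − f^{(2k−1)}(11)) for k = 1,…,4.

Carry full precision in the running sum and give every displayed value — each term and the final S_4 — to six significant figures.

Integral: ∫_11^25 x·e^(−x/51) dx = 174.460.
½[f(11) + f(25)] = ½[8.86587 + 15.3127] = 12.0893.
Integral + boundary = 186.549.
Order-1 term: 1/12 · (0.312258 − 0.632148) = -0.0266575.
After k=1: 186.523.
Order-2 term: −1/720 · (0.000591031 − 0.000862793) = 3.77447e-07.
After k=2: 186.523.
Order-3 term: 1/30240 · (4.08308e-07 − 5.69990e-07) = -5.34665e-12.
After k=3: 186.523.
Order-4 term: −1/1209600 · (2.26599e-10 − 3.10752e-10) = 6.95709e-17.

S_4 ≈ 186.523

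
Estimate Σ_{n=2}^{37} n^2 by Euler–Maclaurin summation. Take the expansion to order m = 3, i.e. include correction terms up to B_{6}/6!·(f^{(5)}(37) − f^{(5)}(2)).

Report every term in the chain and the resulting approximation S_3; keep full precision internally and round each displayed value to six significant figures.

S_3 ≈ 17574.0

∫_2^37 x^2 dx evaluates to 16881.7.
Boundary: ½(f(2) + f(37)) = ½(4.00000 + 1369.00) = 686.500.
Running total after boundary: 17568.2.
Correction k=1: B_{2}/2! · (f^{(1)}(37) − f^{(1)}(2)) = 1/12 · (74.0000 − 4.00000) = 5.83333.
After k=1: 17574.0.
Correction k=2: B_{4}/4! · (f^{(3)}(37) − f^{(3)}(2)) = −1/720 · (0.00000 − 0.00000) = 0.00000.
After k=2: 17574.0.
Correction k=3: B_{6}/6! · (f^{(5)}(37) − f^{(5)}(2)) = 1/30240 · (0.00000 − 0.00000) = 0.00000.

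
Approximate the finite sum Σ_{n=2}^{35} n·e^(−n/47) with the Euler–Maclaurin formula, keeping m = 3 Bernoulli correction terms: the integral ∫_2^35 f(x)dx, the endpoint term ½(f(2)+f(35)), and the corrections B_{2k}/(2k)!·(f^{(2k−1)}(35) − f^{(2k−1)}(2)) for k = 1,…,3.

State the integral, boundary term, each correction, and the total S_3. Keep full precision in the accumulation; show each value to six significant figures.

S_3 ≈ 386.048

∫_2^35 x·e^(−x/47) dx evaluates to 376.846.
½[f(2) + f(35)] = ½[1.91668 + 16.6210] = 9.26884.
Integral + boundary = 386.115.
Correction k=1: B_{2}/2! · (f^{(1)}(35) − f^{(1)}(2)) = 1/12 · (0.121247 − 0.917559) = -0.0663593.
Partial sum through k=1: 386.048.
Correction k=2: B_{4}/4! · (f^{(3)}(35) − f^{(3)}(2)) = −1/720 · (0.000484843 − 0.00128304) = 1.10861e-06.
Partial sum through k=2: 386.048.
Correction k=3: B_{6}/6! · (f^{(5)}(35) − f^{(5)}(2)) = 1/30240 · (4.14124e-07 − 9.73612e-07) = -1.85016e-11.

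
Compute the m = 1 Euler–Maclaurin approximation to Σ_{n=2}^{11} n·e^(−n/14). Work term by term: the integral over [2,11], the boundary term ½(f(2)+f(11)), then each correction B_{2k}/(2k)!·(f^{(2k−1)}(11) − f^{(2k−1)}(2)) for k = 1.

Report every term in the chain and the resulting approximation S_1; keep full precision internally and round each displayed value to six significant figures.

S_1 ≈ 37.9727

The integral term ∫_2^11 x·e^(−x/14) dx = 34.6527.
Boundary: ½(f(2) + f(11)) = ½(1.73376 + 5.01373) = 3.37375.
So far: 38.0265.
k=1: B_{2}/(2)! × [f^{(1)}(11) − f^{(1)}(2)] = 1/12 × (0.0976701 − 0.743038) = -0.0537807.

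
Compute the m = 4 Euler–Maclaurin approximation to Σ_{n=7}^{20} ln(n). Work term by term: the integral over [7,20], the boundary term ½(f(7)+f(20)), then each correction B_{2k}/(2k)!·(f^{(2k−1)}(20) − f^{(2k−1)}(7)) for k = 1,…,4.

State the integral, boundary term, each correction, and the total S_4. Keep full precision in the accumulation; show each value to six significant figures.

Integral: ∫_7^20 ln(x) dx = 33.2933.
Endpoint term: (f(7) + f(20))/2 = (1.94591 + 2.99573)/2 = 2.47082.
Integral + boundary = 35.7641.
Correction k=1: B_{2}/2! · (f^{(1)}(20) − f^{(1)}(7)) = 1/12 · (0.0500000 − 0.142857) = -0.00773810.
Running total after k=1: 35.7564.
Correction k=2: B_{4}/4! · (f^{(3)}(20) − f^{(3)}(7)) = −1/720 · (0.000250000 − 0.00583090) = 7.75126e-06.
Running total after k=2: 35.7564.
Correction k=3: B_{6}/6! · (f^{(5)}(20) − f^{(5)}(7)) = 1/30240 · (7.50000e-06 − 0.00142798) = -4.69734e-08.
Running total after k=3: 35.7564.
Correction k=4: B_{8}/8! · (f^{(7)}(20) − f^{(7)}(7)) = −1/1209600 · (5.62500e-07 − 0.000874271) = 7.22312e-10.

S_4 ≈ 35.7564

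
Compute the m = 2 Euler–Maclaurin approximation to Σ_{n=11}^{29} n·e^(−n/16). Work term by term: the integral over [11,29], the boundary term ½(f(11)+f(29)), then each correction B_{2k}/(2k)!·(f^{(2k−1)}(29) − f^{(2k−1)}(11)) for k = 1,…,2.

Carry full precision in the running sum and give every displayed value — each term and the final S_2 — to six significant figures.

S_2 ≈ 104.795

∫_11^29 x·e^(−x/16) dx evaluates to 99.6865.
Boundary: ½(f(11) + f(29)) = ½(5.53115 + 4.73412) = 5.13263.
Integral + boundary = 104.819.
k=1: B_{2}/(2)! × [f^{(1)}(29) − f^{(1)}(11)] = 1/12 × (-0.132637 − 0.157135) = -0.0241477.
Partial sum through k=1: 104.795.
k=2: B_{4}/(4)! × [f^{(3)}(29) − f^{(3)}(11)] = −1/720 × (0.000757242 − 0.00454218) = 5.25686e-06.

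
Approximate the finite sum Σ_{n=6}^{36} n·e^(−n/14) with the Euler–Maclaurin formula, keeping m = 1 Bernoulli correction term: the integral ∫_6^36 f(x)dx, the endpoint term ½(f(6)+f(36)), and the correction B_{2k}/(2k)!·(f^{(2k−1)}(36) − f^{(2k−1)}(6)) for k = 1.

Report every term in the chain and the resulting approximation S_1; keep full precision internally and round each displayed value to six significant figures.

S_1 ≈ 132.193

∫_6^36 x·e^(−x/14) dx evaluates to 128.905.
½[f(6) + f(36)] = ½[3.90863 + 2.75135] = 3.32999.
Running total after boundary: 132.235.
k=1: B_{2}/(2)! × [f^{(1)}(36) − f^{(1)}(6)] = 1/12 × (-0.120098 − 0.372251) = -0.0410291.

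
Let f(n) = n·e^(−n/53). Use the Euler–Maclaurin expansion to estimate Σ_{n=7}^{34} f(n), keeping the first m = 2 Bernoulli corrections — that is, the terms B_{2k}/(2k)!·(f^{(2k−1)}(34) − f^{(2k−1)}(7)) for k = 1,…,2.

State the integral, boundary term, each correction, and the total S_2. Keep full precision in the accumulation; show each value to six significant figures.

The integral term ∫_7^34 x·e^(−x/53) dx = 358.876.
Endpoint term: (f(7) + f(34))/2 = (6.13392 + 17.9009)/2 = 12.0174.
Integral + boundary = 370.893.
Correction k=1: B_{2}/2! · (f^{(1)}(34) − f^{(1)}(7)) = 1/12 · (0.188744 − 0.760540) = -0.0476497.
After k=1: 370.846.
Correction k=2: B_{4}/4! · (f^{(3)}(34) − f^{(3)}(7)) = −1/720 · (0.000442057 − 0.000894657) = 6.28610e-07.

S_2 ≈ 370.846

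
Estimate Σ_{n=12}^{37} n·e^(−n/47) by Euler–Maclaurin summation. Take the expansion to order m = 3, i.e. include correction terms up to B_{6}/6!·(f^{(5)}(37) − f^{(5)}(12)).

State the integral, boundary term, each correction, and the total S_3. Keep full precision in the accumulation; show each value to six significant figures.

Integral: ∫_12^37 x·e^(−x/47) dx = 351.416.
Endpoint term: (f(12) + f(37))/2 = (9.29603 + 16.8388)/2 = 13.0674.
Running total after boundary: 364.483.
k=1: B_{2}/(2)! × [f^{(1)}(37) − f^{(1)}(12)] = 1/12 × (0.0968302 − 0.576881) = -0.0400043.
After k=1: 364.443.
k=2: B_{4}/(4)! × [f^{(3)}(37) − f^{(3)}(12)] = −1/720 × (0.000455878 − 0.000962526) = 7.03678e-07.
After k=2: 364.443.
k=3: B_{6}/(6)! × [f^{(5)}(37) − f^{(5)}(12)] = 1/30240 × (3.92902e-07 − 7.53237e-07) = -1.19158e-11.

S_3 ≈ 364.443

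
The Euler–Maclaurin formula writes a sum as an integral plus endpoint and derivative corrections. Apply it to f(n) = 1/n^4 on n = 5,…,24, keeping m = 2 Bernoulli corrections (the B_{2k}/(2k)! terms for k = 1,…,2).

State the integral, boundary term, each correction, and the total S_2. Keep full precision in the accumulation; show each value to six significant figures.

The integral term ∫_5^24 1/x^4 dx = 0.00264255.
½[f(5) + f(24)] = ½[0.00160000 + 3.01408e-06] = 0.000801507.
Integral + boundary = 0.00344406.
k=1: B_{2}/(2)! × [f^{(1)}(24) − f^{(1)}(5)] = 1/12 × (-5.02347e-07 − (-0.00128000)) = 0.000106625.
After k=1: 0.00355069.
k=2: B_{4}/(4)! × [f^{(3)}(24) − f^{(3)}(5)] = −1/720 × (-2.61639e-08 − (-0.00153600)) = -2.13330e-06.

S_2 ≈ 0.00354855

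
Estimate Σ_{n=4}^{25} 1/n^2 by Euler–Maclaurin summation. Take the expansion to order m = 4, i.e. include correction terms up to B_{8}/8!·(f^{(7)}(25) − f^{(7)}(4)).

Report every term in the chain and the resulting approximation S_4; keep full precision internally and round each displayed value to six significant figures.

S_4 ≈ 0.244612

Integral: ∫_4^25 1/x^2 dx = 0.210000.
½[f(4) + f(25)] = ½[0.0625000 + 0.00160000] = 0.0320500.
Integral + boundary = 0.242050.
Order-1 term: 1/12 · (-0.000128000 − (-0.0312500)) = 0.00259350.
Running total after k=1: 0.244643.
Order-2 term: −1/720 · (-2.45760e-06 − (-0.0234375)) = -3.25487e-05.
Running total after k=2: 0.244611.
Order-3 term: 1/30240 · (-1.17965e-07 − (-0.0439453)) = 1.45321e-06.
Running total after k=3: 0.244612.
Order-4 term: −1/1209600 · (-1.05696e-08 − (-0.153809)) = -1.27157e-07.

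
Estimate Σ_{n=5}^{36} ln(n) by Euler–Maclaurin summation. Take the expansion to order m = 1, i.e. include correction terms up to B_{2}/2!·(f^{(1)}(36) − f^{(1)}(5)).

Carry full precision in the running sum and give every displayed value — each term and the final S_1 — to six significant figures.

S_1 ≈ 92.5416

Integral: ∫_5^36 ln(x) dx = 89.9595.
Endpoint term: (f(5) + f(36))/2 = (1.60944 + 3.58352)/2 = 2.59648.
So far: 92.5560.
k=1: B_{2}/(2)! × [f^{(1)}(36) − f^{(1)}(5)] = 1/12 × (0.0277778 − 0.200000) = -0.0143519.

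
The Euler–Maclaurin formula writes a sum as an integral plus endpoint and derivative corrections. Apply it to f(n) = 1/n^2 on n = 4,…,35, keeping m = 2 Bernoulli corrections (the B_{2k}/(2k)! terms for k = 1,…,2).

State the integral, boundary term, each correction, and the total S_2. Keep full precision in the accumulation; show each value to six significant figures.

S_2 ≈ 0.255654

∫_4^35 1/x^2 dx evaluates to 0.221429.
½[f(4) + f(35)] = ½[0.0625000 + 0.000816327] = 0.0316582.
Running total after boundary: 0.253087.
k=1: B_{2}/(2)! × [f^{(1)}(35) − f^{(1)}(4)] = 1/12 × (-4.66472e-05 − (-0.0312500)) = 0.00260028.
Partial sum through k=1: 0.255687.
k=2: B_{4}/(4)! × [f^{(3)}(35) − f^{(3)}(4)] = −1/720 × (-4.56952e-07 − (-0.0234375)) = -3.25514e-05.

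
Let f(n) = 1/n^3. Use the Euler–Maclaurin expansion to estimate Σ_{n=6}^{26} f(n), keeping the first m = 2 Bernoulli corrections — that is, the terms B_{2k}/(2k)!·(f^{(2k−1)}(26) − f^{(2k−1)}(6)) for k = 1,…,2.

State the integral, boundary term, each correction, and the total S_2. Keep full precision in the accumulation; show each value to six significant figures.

∫_6^26 1/x^3 dx evaluates to 0.0131492.
½[f(6) + f(26)] = ½[0.00462963 + 5.68958e-05] = 0.00234326.
Running total after boundary: 0.0154925.
Correction k=1: B_{2}/2! · (f^{(1)}(26) − f^{(1)}(6)) = 1/12 · (-6.56490e-06 − (-0.00231481)) = 0.000192354.
After k=1: 0.0156849.
Correction k=2: B_{4}/4! · (f^{(3)}(26) − f^{(3)}(6)) = −1/720 · (-1.94228e-07 − (-0.00128601)) = -1.78585e-06.

S_2 ≈ 0.0156831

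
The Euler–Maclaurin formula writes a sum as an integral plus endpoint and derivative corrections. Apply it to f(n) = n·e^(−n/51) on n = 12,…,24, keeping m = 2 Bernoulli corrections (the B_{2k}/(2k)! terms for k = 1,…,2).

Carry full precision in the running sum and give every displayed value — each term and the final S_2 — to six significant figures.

S_2 ≈ 162.344

∫_12^24 x·e^(−x/51) dx evaluates to 150.129.
Boundary: ½(f(12) + f(24)) = ½(9.48406 + 14.9912) = 12.2376.
So far: 162.367.
Order-1 term: 1/12 · (0.330689 − 0.604376) = -0.0228073.
After k=1: 162.344.
Order-2 term: −1/720 · (0.000607443 − 0.000840082) = 3.23110e-07.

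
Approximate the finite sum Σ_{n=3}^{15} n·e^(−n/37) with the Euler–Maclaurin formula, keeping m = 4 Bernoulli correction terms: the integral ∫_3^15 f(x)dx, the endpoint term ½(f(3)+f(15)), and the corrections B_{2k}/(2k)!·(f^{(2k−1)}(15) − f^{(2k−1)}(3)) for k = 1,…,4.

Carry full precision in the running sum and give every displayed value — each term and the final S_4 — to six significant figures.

Integral: ∫_3^15 x·e^(−x/37) dx = 81.9928.
Endpoint term: (f(3) + f(15))/2 = (2.76636 + 10.0006)/2 = 6.38348.
So far: 88.3762.
Order-1 term: 1/12 · (0.396420 − 0.847353) = -0.0375777.
Running total after k=1: 88.3387.
Order-2 term: −1/720 · (0.00126357 − 0.00196610) = 9.75730e-07.
Running total after k=2: 88.3387.
Order-3 term: 1/30240 · (1.63446e-06 − 2.42019e-06) = -2.59831e-11.
Running total after k=3: 88.3387.
Order-4 term: −1/1209600 · (1.71361e-09 − 2.48665e-09) = 6.39087e-16.

S_4 ≈ 88.3387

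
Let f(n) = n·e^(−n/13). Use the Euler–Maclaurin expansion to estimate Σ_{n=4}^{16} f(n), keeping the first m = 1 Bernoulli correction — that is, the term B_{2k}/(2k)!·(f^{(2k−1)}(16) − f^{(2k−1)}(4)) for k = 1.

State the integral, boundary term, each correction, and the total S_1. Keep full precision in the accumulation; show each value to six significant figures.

The integral term ∫_4^16 x·e^(−x/13) dx = 52.3567.
Endpoint term: (f(4) + f(16))/2 = (2.94057 + 4.67309)/2 = 3.80683.
So far: 56.1635.
k=1: B_{2}/(2)! × [f^{(1)}(16) − f^{(1)}(4)] = 1/12 × (-0.0674003 − 0.508944) = -0.0480287.

S_1 ≈ 56.1155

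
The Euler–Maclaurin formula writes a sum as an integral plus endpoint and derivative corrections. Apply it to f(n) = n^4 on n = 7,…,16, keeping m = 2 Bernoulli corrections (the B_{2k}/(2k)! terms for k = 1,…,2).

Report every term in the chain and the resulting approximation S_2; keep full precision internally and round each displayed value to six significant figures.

S_2 ≈ 241573

The integral term ∫_7^16 x^4 dx = 206354.
Boundary: ½(f(7) + f(16)) = ½(2401.00 + 65536.0) = 33968.5.
Integral + boundary = 240322.
k=1: B_{2}/(2)! × [f^{(1)}(16) − f^{(1)}(7)] = 1/12 × (16384.0 − 1372.00) = 1251.00.
Partial sum through k=1: 241573.
k=2: B_{4}/(4)! × [f^{(3)}(16) − f^{(3)}(7)] = −1/720 × (384.000 − 168.000) = -0.300000.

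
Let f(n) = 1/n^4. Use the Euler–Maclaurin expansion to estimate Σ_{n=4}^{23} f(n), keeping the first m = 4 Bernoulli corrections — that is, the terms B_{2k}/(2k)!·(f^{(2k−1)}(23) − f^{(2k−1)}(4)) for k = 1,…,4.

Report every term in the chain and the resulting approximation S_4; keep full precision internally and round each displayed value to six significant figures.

The integral term ∫_4^23 1/x^4 dx = 0.00518094.
Boundary: ½(f(4) + f(23)) = ½(0.00390625 + 3.57346e-06) = 0.00195491.
Running total after boundary: 0.00713585.
k=1: B_{2}/(2)! × [f^{(1)}(23) − f^{(1)}(4)] = 1/12 × (-6.21471e-07 − (-0.00390625)) = 0.000325469.
Running total after k=1: 0.00746132.
k=2: B_{4}/(4)! × [f^{(3)}(23) − f^{(3)}(4)] = −1/720 × (-3.52441e-08 − (-0.00732422)) = -1.01725e-05.
Running total after k=2: 0.00745115.
k=3: B_{6}/(6)! × [f^{(5)}(23) − f^{(5)}(4)] = 1/30240 × (-3.73094e-09 − (-0.0256348)) = 8.47710e-07.
Running total after k=3: 0.00745199.
k=4: B_{8}/(8)! × [f^{(7)}(23) − f^{(7)}(4)] = −1/1209600 × (-6.34754e-10 − (-0.144196)) = -1.19209e-07.

S_4 ≈ 0.00745187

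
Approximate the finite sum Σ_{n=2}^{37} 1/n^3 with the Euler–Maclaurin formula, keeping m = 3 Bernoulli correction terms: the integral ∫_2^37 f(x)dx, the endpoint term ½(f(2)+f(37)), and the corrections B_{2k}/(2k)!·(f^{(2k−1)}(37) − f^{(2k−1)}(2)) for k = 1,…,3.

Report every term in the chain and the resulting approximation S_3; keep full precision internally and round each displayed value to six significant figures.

Integral: ∫_2^37 1/x^3 dx = 0.124635.
Endpoint term: (f(2) + f(37))/2 = (0.125000 + 1.97422e-05)/2 = 0.0625099.
Running total after boundary: 0.187145.
Order-1 term: 1/12 · (-1.60072e-06 − (-0.187500)) = 0.0156249.
Partial sum through k=1: 0.202770.
Order-2 term: −1/720 · (-2.33852e-08 − (-0.937500)) = -0.00130208.
Partial sum through k=2: 0.201467.
Order-3 term: 1/30240 · (-7.17442e-10 − (-9.84375)) = 0.000325521.

S_3 ≈ 0.201793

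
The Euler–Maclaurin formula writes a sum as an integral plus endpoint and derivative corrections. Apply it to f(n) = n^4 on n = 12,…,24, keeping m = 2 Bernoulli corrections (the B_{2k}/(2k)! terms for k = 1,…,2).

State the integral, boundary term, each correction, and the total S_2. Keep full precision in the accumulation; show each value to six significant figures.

S_2 ≈ 1.72305e+06

Integral: ∫_12^24 x^4 dx = 1.54276e+06.
Endpoint term: (f(12) + f(24))/2 = (20736.0 + 331776)/2 = 176256.
Running total after boundary: 1.71901e+06.
Correction k=1: B_{2}/2! · (f^{(1)}(24) − f^{(1)}(12)) = 1/12 · (55296.0 − 6912.00) = 4032.00.
Running total after k=1: 1.72305e+06.
Correction k=2: B_{4}/4! · (f^{(3)}(24) − f^{(3)}(12)) = −1/720 · (576.000 − 288.000) = -0.400000.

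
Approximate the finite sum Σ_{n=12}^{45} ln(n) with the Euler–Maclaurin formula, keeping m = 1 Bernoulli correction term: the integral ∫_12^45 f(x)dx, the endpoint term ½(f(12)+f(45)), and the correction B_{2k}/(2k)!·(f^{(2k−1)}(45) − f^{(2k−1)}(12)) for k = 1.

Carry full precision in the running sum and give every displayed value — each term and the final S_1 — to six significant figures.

S_1 ≈ 111.622

∫_12^45 ln(x) dx evaluates to 108.481.
Boundary: ½(f(12) + f(45)) = ½(2.48491 + 3.80666) = 3.14578.
Integral + boundary = 111.627.
Order-1 term: 1/12 · (0.0222222 − 0.0833333) = -0.00509259.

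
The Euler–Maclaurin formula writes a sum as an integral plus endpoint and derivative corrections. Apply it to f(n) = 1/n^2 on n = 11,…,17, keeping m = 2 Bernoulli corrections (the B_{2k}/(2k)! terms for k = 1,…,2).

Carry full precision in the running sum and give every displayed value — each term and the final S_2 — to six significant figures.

The integral term ∫_11^17 1/x^2 dx = 0.0320856.
Endpoint term: (f(11) + f(17))/2 = (0.00826446 + 0.00346021)/2 = 0.00586234.
So far: 0.0379479.
Order-1 term: 1/12 · (-0.000407083 − (-0.00150263)) = 9.12955e-05.
Running total after k=1: 0.0380392.
Order-2 term: −1/720 · (-1.69031e-05 − (-0.000149021)) = -1.83497e-07.

S_2 ≈ 0.0380390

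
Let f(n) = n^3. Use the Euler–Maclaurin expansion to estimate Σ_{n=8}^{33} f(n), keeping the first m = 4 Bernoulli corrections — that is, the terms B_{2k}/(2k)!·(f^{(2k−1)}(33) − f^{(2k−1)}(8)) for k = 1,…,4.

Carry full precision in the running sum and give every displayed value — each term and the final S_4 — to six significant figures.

Integral: ∫_8^33 x^3 dx = 295456.
Endpoint term: (f(8) + f(33))/2 = (512.000 + 35937.0)/2 = 18224.5.
So far: 313681.
k=1: B_{2}/(2)! × [f^{(1)}(33) − f^{(1)}(8)] = 1/12 × (3267.00 − 192.000) = 256.250.
Running total after k=1: 313937.
k=2: B_{4}/(4)! × [f^{(3)}(33) − f^{(3)}(8)] = −1/720 × (6.00000 − 6.00000) = 0.00000.
Running total after k=2: 313937.
k=3: B_{6}/(6)! × [f^{(5)}(33) − f^{(5)}(8)] = 1/30240 × (0.00000 − 0.00000) = 0.00000.
Running total after k=3: 313937.
k=4: B_{8}/(8)! × [f^{(7)}(33) − f^{(7)}(8)] = −1/1209600 × (0.00000 − 0.00000) = 0.00000.

S_4 ≈ 313937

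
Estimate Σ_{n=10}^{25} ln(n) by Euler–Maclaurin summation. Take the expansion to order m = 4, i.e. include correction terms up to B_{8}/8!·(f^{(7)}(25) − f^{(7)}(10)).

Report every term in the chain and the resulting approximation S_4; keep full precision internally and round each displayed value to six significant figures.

S_4 ≈ 45.2018

The integral term ∫_10^25 ln(x) dx = 42.4460.
Endpoint term: (f(10) + f(25))/2 = (2.30259 + 3.21888)/2 = 2.76073.
Integral + boundary = 45.2068.
k=1: B_{2}/(2)! × [f^{(1)}(25) − f^{(1)}(10)] = 1/12 × (0.0400000 − 0.100000) = -0.00500000.
Partial sum through k=1: 45.2018.
k=2: B_{4}/(4)! × [f^{(3)}(25) − f^{(3)}(10)] = −1/720 × (0.000128000 − 0.00200000) = 2.60000e-06.
Partial sum through k=2: 45.2018.
k=3: B_{6}/(6)! × [f^{(5)}(25) − f^{(5)}(10)] = 1/30240 × (2.45760e-06 − 0.000240000) = -7.85524e-09.
Partial sum through k=3: 45.2018.
k=4: B_{8}/(8)! × [f^{(7)}(25) − f^{(7)}(10)] = −1/1209600 × (1.17965e-07 − 7.20000e-05) = 5.94263e-11.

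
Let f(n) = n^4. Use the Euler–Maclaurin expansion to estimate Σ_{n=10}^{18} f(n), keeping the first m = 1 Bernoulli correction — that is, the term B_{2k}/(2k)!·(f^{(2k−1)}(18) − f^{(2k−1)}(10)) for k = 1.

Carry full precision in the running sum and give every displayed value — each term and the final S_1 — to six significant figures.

S_1 ≈ 417012

The integral term ∫_10^18 x^4 dx = 357914.
Endpoint term: (f(10) + f(18))/2 = (10000.0 + 104976)/2 = 57488.0.
Running total after boundary: 415402.
k=1: B_{2}/(2)! × [f^{(1)}(18) − f^{(1)}(10)] = 1/12 × (23328.0 − 4000.00) = 1610.67.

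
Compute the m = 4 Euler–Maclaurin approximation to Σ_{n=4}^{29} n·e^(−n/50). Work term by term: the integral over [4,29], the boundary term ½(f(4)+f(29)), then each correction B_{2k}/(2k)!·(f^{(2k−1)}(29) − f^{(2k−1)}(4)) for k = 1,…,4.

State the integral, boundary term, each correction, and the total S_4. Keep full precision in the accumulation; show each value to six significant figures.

S_4 ≈ 290.729

The integral term ∫_4^29 x·e^(−x/50) dx = 280.816.
Endpoint term: (f(4) + f(29))/2 = (3.69247 + 16.2371)/2 = 9.96476.
So far: 290.780.
Correction k=1: B_{2}/2! · (f^{(1)}(29) − f^{(1)}(4)) = 1/12 · (0.235157 − 0.849267) = -0.0511758.
After k=1: 290.729.
Correction k=2: B_{4}/4! · (f^{(3)}(29) − f^{(3)}(4)) = −1/720 · (0.000541982 − 0.00107820) = 7.44748e-07.
After k=2: 290.729.
Correction k=3: B_{6}/6! · (f^{(5)}(29) − f^{(5)}(4)) = 1/30240 · (3.95960e-07 − 7.26677e-07) = -1.09364e-11.
After k=3: 290.729.
Correction k=4: B_{8}/8! · (f^{(7)}(29) − f^{(7)}(4)) = −1/1209600 · (2.30051e-10 − 4.08830e-10) = 1.47800e-16.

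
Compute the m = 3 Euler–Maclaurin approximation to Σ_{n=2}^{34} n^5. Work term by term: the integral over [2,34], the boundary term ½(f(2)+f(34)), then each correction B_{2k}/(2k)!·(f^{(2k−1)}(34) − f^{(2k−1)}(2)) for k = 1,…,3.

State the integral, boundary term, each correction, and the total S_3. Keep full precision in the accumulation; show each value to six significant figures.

S_3 ≈ 2.80742e+08

Integral: ∫_2^34 x^5 dx = 2.57467e+08.
Boundary: ½(f(2) + f(34)) = ½(32.0000 + 4.54354e+07) = 2.27177e+07.
Running total after boundary: 2.80185e+08.
Order-1 term: 1/12 · (6.68168e+06 − 80.0000) = 556800.
Partial sum through k=1: 2.80742e+08.
Order-2 term: −1/720 · (69360.0 − 240.000) = -96.0000.
Partial sum through k=2: 2.80742e+08.
Order-3 term: 1/30240 · (120.000 − 120.000) = 0.00000.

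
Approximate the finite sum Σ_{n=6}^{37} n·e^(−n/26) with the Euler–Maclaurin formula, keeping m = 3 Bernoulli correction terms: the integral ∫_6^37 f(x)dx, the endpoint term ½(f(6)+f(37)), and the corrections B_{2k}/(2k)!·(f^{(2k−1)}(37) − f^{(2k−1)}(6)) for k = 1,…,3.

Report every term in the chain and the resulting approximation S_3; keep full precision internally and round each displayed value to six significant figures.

The integral term ∫_6^37 x·e^(−x/26) dx = 265.832.
½[f(6) + f(37)] = ½[4.76354 + 8.91594] = 6.83974.
So far: 272.672.
Correction k=1: B_{2}/2! · (f^{(1)}(37) − f^{(1)}(6)) = 1/12 · (-0.101949 − 0.610710) = -0.0593883.
Running total after k=1: 272.613.
Correction k=2: B_{4}/4! · (f^{(3)}(37) − f^{(3)}(6)) = −1/720 · (0.000562120 − 0.00325230) = 3.73636e-06.
Running total after k=2: 272.613.
Correction k=3: B_{6}/6! · (f^{(5)}(37) − f^{(5)}(6)) = 1/30240 · (1.88617e-06 − 8.28578e-06) = -2.11627e-10.

S_3 ≈ 272.613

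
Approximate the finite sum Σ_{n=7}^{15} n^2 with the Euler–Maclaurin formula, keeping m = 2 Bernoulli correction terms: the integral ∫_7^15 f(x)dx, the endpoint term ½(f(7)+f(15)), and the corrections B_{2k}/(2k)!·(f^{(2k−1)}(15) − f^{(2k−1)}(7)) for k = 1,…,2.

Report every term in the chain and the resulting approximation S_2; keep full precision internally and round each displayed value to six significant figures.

Integral: ∫_7^15 x^2 dx = 1010.67.
Endpoint term: (f(7) + f(15))/2 = (49.0000 + 225.000)/2 = 137.000.
Integral + boundary = 1147.67.
k=1: B_{2}/(2)! × [f^{(1)}(15) − f^{(1)}(7)] = 1/12 × (30.0000 − 14.0000) = 1.33333.
Running total after k=1: 1149.00.
k=2: B_{4}/(4)! × [f^{(3)}(15) − f^{(3)}(7)] = −1/720 × (0.00000 − 0.00000) = 0.00000.

S_2 ≈ 1149.00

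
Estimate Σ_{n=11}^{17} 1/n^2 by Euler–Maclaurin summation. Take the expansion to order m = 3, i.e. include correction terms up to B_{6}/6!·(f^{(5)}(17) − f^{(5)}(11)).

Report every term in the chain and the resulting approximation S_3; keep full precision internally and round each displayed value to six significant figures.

Integral: ∫_11^17 1/x^2 dx = 0.0320856.
Boundary: ½(f(11) + f(17)) = ½(0.00826446 + 0.00346021) = 0.00586234.
So far: 0.0379479.
k=1: B_{2}/(2)! × [f^{(1)}(17) − f^{(1)}(11)] = 1/12 × (-0.000407083 − (-0.00150263)) = 9.12955e-05.
After k=1: 0.0380392.
k=2: B_{4}/(4)! × [f^{(3)}(17) − f^{(3)}(11)] = −1/720 × (-1.69031e-05 − (-0.000149021)) = -1.83497e-07.
After k=2: 0.0380390.
k=3: B_{6}/(6)! × [f^{(5)}(17) − f^{(5)}(11)] = 1/30240 × (-1.75465e-06 − (-3.69474e-05)) = 1.16378e-09.

S_3 ≈ 0.0380390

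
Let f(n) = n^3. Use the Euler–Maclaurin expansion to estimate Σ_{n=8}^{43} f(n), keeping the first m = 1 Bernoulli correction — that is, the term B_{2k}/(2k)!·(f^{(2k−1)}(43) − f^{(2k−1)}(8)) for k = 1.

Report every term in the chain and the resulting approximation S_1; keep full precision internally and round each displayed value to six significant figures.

S_1 ≈ 894132

The integral term ∫_8^43 x^3 dx = 853676.
½[f(8) + f(43)] = ½[512.000 + 79507.0] = 40009.5.
Running total after boundary: 893686.
Correction k=1: B_{2}/2! · (f^{(1)}(43) − f^{(1)}(8)) = 1/12 · (5547.00 − 192.000) = 446.250.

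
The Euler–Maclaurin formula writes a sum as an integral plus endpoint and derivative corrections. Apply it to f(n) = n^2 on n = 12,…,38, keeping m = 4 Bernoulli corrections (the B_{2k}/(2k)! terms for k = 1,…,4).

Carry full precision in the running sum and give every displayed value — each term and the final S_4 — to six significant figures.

The integral term ∫_12^38 x^2 dx = 17714.7.
Boundary: ½(f(12) + f(38)) = ½(144.000 + 1444.00) = 794.000.
Running total after boundary: 18508.7.
Order-1 term: 1/12 · (76.0000 − 24.0000) = 4.33333.
After k=1: 18513.0.
Order-2 term: −1/720 · (0.00000 − 0.00000) = 0.00000.
After k=2: 18513.0.
Order-3 term: 1/30240 · (0.00000 − 0.00000) = 0.00000.
After k=3: 18513.0.
Order-4 term: −1/1209600 · (0.00000 − 0.00000) = 0.00000.

S_4 ≈ 18513.0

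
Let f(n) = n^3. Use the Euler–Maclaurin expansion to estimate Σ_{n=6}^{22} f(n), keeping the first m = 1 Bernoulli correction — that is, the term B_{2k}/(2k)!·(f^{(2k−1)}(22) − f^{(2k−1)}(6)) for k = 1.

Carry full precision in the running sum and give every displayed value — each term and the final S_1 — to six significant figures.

S_1 ≈ 63784.0

The integral term ∫_6^22 x^3 dx = 58240.0.
½[f(6) + f(22)] = ½[216.000 + 10648.0] = 5432.00.
Integral + boundary = 63672.0.
k=1: B_{2}/(2)! × [f^{(1)}(22) − f^{(1)}(6)] = 1/12 × (1452.00 − 108.000) = 112.000.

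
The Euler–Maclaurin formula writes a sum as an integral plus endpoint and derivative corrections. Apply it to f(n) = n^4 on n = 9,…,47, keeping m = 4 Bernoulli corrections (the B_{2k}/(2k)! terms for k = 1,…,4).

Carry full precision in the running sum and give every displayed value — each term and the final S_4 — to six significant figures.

S_4 ≈ 4.83347e+07

∫_9^47 x^4 dx evaluates to 4.58572e+07.
Boundary: ½(f(9) + f(47)) = ½(6561.00 + 4.87968e+06) = 2.44312e+06.
So far: 4.83003e+07.
Correction k=1: B_{2}/2! · (f^{(1)}(47) − f^{(1)}(9)) = 1/12 · (415292 − 2916.00) = 34364.7.
After k=1: 4.83347e+07.
Correction k=2: B_{4}/4! · (f^{(3)}(47) − f^{(3)}(9)) = −1/720 · (1128.00 − 216.000) = -1.26667.
After k=2: 4.83347e+07.
Correction k=3: B_{6}/6! · (f^{(5)}(47) − f^{(5)}(9)) = 1/30240 · (0.00000 − 0.00000) = 0.00000.
After k=3: 4.83347e+07.
Correction k=4: B_{8}/8! · (f^{(7)}(47) − f^{(7)}(9)) = −1/1209600 · (0.00000 − 0.00000) = 0.00000.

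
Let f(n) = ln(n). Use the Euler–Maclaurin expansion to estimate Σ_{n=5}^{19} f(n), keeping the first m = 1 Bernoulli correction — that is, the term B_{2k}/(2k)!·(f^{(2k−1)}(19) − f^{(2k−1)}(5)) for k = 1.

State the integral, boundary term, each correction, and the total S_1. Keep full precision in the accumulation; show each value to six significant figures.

S_1 ≈ 36.1618

Integral: ∫_5^19 ln(x) dx = 33.8972.
½[f(5) + f(19)] = ½[1.60944 + 2.94444] = 2.27694.
Integral + boundary = 36.1741.
k=1: B_{2}/(2)! × [f^{(1)}(19) − f^{(1)}(5)] = 1/12 × (0.0526316 − 0.200000) = -0.0122807.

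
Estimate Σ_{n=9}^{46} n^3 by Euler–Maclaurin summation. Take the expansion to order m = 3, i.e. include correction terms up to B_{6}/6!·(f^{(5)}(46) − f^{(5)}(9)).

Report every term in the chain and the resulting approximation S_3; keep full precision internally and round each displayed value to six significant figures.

∫_9^46 x^3 dx evaluates to 1.11772e+06.
½[f(9) + f(46)] = ½[729.000 + 97336.0] = 49032.5.
Integral + boundary = 1.16676e+06.
Correction k=1: B_{2}/2! · (f^{(1)}(46) − f^{(1)}(9)) = 1/12 · (6348.00 − 243.000) = 508.750.
Partial sum through k=1: 1.16726e+06.
Correction k=2: B_{4}/4! · (f^{(3)}(46) − f^{(3)}(9)) = −1/720 · (6.00000 − 6.00000) = 0.00000.
Partial sum through k=2: 1.16726e+06.
Correction k=3: B_{6}/6! · (f^{(5)}(46) − f^{(5)}(9)) = 1/30240 · (0.00000 − 0.00000) = 0.00000.

S_3 ≈ 1.16726e+06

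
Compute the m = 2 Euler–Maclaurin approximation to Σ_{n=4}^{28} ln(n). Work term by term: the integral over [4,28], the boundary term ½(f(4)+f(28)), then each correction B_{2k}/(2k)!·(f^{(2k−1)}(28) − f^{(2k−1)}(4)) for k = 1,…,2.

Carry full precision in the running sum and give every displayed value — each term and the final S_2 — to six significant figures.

S_2 ≈ 66.0980

Integral: ∫_4^28 ln(x) dx = 63.7565.
Endpoint term: (f(4) + f(28))/2 = (1.38629 + 3.33220)/2 = 2.35925.
Integral + boundary = 66.1158.
Order-1 term: 1/12 · (0.0357143 − 0.250000) = -0.0178571.
Partial sum through k=1: 66.0979.
Order-2 term: −1/720 · (9.11079e-05 − 0.0312500) = 4.32762e-05.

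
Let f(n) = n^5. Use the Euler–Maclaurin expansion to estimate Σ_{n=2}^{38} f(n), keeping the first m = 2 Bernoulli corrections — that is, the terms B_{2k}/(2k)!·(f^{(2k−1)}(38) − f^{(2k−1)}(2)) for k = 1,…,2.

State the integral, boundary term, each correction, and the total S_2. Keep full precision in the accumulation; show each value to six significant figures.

The integral term ∫_2^38 x^5 dx = 5.01823e+08.
½[f(2) + f(38)] = ½[32.0000 + 7.92352e+07] = 3.96176e+07.
Running total after boundary: 5.41440e+08.
k=1: B_{2}/(2)! × [f^{(1)}(38) − f^{(1)}(2)] = 1/12 × (1.04257e+07 − 80.0000) = 868800.
Partial sum through k=1: 5.42309e+08.
k=2: B_{4}/(4)! × [f^{(3)}(38) − f^{(3)}(2)] = −1/720 × (86640.0 − 240.000) = -120.000.

S_2 ≈ 5.42309e+08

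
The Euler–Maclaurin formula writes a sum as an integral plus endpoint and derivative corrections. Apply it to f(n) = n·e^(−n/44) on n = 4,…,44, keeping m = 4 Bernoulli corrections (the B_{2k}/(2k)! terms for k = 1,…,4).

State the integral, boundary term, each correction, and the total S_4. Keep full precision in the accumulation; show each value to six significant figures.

S_4 ≈ 513.890

∫_4^44 x·e^(−x/44) dx evaluates to 504.040.
Endpoint term: (f(4) + f(44))/2 = (3.65240 + 16.1867)/2 = 9.91955.
So far: 513.959.
Order-1 term: 1/12 · (0.00000 − 0.830092) = -0.0691743.
Running total after k=1: 513.890.
Order-2 term: −1/720 · (0.000380041 − 0.00137205) = 1.37779e-06.
Running total after k=2: 513.890.
Order-3 term: 1/30240 · (3.92604e-07 − 1.19594e-06) = -2.65653e-11.
Running total after k=3: 513.890.
Order-4 term: −1/1209600 · (3.04187e-10 − 8.69408e-10) = 4.67279e-16.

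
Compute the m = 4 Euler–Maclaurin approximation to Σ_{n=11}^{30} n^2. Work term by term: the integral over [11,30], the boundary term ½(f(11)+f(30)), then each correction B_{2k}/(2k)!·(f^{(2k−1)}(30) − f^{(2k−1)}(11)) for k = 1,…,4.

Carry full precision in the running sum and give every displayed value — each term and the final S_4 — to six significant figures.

S_4 ≈ 9070.00

Integral: ∫_11^30 x^2 dx = 8556.33.
Endpoint term: (f(11) + f(30))/2 = (121.000 + 900.000)/2 = 510.500.
Integral + boundary = 9066.83.
Correction k=1: B_{2}/2! · (f^{(1)}(30) − f^{(1)}(11)) = 1/12 · (60.0000 − 22.0000) = 3.16667.
Running total after k=1: 9070.00.
Correction k=2: B_{4}/4! · (f^{(3)}(30) − f^{(3)}(11)) = −1/720 · (0.00000 − 0.00000) = 0.00000.
Running total after k=2: 9070.00.
Correction k=3: B_{6}/6! · (f^{(5)}(30) − f^{(5)}(11)) = 1/30240 · (0.00000 − 0.00000) = 0.00000.
Running total after k=3: 9070.00.
Correction k=4: B_{8}/8! · (f^{(7)}(30) − f^{(7)}(11)) = −1/1209600 · (0.00000 − 0.00000) = 0.00000.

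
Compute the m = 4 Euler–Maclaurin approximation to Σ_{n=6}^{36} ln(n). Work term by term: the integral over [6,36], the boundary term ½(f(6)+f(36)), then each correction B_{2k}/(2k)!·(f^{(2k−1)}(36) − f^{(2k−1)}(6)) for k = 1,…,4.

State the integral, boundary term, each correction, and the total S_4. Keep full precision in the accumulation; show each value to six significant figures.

∫_6^36 ln(x) dx evaluates to 88.2561.
Boundary: ½(f(6) + f(36)) = ½(1.79176 + 3.58352) = 2.68764.
So far: 90.9438.
Order-1 term: 1/12 · (0.0277778 − 0.166667) = -0.0115741.
Partial sum through k=1: 90.9322.
Order-2 term: −1/720 · (4.28669e-05 − 0.00925926) = 1.28005e-05.
Partial sum through k=2: 90.9322.
Order-3 term: 1/30240 · (3.96916e-07 − 0.00308642) = -1.02051e-07.
Partial sum through k=3: 90.9322.
Order-4 term: −1/1209600 · (9.18787e-09 − 0.00257202) = 2.12633e-09.

S_4 ≈ 90.9322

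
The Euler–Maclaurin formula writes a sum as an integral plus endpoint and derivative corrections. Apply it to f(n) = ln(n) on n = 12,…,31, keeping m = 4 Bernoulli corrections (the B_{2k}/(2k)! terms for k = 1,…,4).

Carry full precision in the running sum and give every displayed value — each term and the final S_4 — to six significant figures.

∫_12^31 ln(x) dx evaluates to 57.6347.
Boundary: ½(f(12) + f(31)) = ½(2.48491 + 3.43399) = 2.95945.
So far: 60.5942.
k=1: B_{2}/(2)! × [f^{(1)}(31) − f^{(1)}(12)] = 1/12 × (0.0322581 − 0.0833333) = -0.00425627.
Partial sum through k=1: 60.5899.
k=2: B_{4}/(4)! × [f^{(3)}(31) − f^{(3)}(12)] = −1/720 × (6.71344e-05 − 0.00115741) = 1.51427e-06.
Partial sum through k=2: 60.5899.
k=3: B_{6}/(6)! × [f^{(5)}(31) − f^{(5)}(12)] = 1/30240 × (8.38306e-07 − 9.64506e-05) = -3.16178e-09.
Partial sum through k=3: 60.5899.
k=4: B_{8}/(8)! × [f^{(7)}(31) − f^{(7)}(12)] = −1/1209600 × (2.61698e-08 − 2.00939e-05) = 1.65904e-11.

S_4 ≈ 60.5899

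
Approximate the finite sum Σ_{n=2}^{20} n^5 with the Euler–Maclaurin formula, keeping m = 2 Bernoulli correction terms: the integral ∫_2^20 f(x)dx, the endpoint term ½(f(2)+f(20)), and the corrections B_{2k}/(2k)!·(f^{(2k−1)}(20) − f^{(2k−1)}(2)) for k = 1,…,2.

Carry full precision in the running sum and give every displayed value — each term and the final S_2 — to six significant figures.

∫_2^20 x^5 dx evaluates to 1.06667e+07.
½[f(2) + f(20)] = ½[32.0000 + 3.20000e+06] = 1.60002e+06.
Integral + boundary = 1.22667e+07.
Order-1 term: 1/12 · (800000 − 80.0000) = 66660.0.
Partial sum through k=1: 1.23333e+07.
Order-2 term: −1/720 · (24000.0 − 240.000) = -33.0000.

S_2 ≈ 1.23333e+07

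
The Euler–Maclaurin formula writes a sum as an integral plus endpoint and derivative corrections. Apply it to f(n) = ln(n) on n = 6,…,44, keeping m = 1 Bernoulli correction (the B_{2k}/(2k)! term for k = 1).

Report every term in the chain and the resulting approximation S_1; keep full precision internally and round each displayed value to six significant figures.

S_1 ≈ 120.530

Integral: ∫_6^44 ln(x) dx = 117.754.
Endpoint term: (f(6) + f(44))/2 = (1.79176 + 3.78419)/2 = 2.78797.
Running total after boundary: 120.542.
Order-1 term: 1/12 · (0.0227273 − 0.166667) = -0.0119949.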